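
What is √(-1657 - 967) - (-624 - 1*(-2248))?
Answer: -1624 + 8*I*√41 ≈ -1624.0 + 51.225*I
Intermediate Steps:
√(-1657 - 967) - (-624 - 1*(-2248)) = √(-2624) - (-624 + 2248) = 8*I*√41 - 1*1624 = 8*I*√41 - 1624 = -1624 + 8*I*√41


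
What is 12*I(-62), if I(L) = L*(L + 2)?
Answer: 44640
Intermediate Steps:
I(L) = L*(2 + L)
12*I(-62) = 12*(-62*(2 - 62)) = 12*(-62*(-60)) = 12*3720 = 44640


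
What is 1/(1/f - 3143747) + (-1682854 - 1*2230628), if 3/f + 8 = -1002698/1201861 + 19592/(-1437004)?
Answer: -5312067248926608156371521/1357376180323859005 ≈ -3.9135e+6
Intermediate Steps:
f = -431769766111/1273421701088 (f = 3/(-8 + (-1002698/1201861 + 19592/(-1437004))) = 3/(-8 + (-1002698*1/1201861 + 19592*(-1/1437004))) = 3/(-8 + (-1002698/1201861 - 4898/359251)) = 3/(-8 - 366106974376/431769766111) = 3/(-3820265103264/431769766111) = 3*(-431769766111/3820265103264) = -431769766111/1273421701088 ≈ -0.33906)
1/(1/f - 3143747) + (-1682854 - 1*2230628) = 1/(1/(-431769766111/1273421701088) - 3143747) + (-1682854 - 1*2230628) = 1/(-1273421701088/431769766111 - 3143747) + (-1682854 - 2230628) = 1/(-1357376180323859005/431769766111) - 3913482 = -431769766111/1357376180323859005 - 3913482 = -5312067248926608156371521/1357376180323859005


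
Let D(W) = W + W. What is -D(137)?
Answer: -274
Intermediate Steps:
D(W) = 2*W
-D(137) = -2*137 = -1*274 = -274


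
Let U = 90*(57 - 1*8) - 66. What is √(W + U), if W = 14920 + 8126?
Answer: √27390 ≈ 165.50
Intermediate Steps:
W = 23046
U = 4344 (U = 90*(57 - 8) - 66 = 90*49 - 66 = 4410 - 66 = 4344)
√(W + U) = √(23046 + 4344) = √27390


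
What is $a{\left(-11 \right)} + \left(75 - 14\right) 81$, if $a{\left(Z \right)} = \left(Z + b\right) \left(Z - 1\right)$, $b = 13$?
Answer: $4917$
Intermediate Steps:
$a{\left(Z \right)} = \left(-1 + Z\right) \left(13 + Z\right)$ ($a{\left(Z \right)} = \left(Z + 13\right) \left(Z - 1\right) = \left(13 + Z\right) \left(-1 + Z\right) = \left(-1 + Z\right) \left(13 + Z\right)$)
$a{\left(-11 \right)} + \left(75 - 14\right) 81 = \left(-13 + \left(-11\right)^{2} + 12 \left(-11\right)\right) + \left(75 - 14\right) 81 = \left(-13 + 121 - 132\right) + 61 \cdot 81 = -24 + 4941 = 4917$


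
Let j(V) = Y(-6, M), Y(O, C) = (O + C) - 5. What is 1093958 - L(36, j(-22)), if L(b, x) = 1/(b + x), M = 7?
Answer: 35006655/32 ≈ 1.0940e+6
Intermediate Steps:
Y(O, C) = -5 + C + O (Y(O, C) = (C + O) - 5 = -5 + C + O)
j(V) = -4 (j(V) = -5 + 7 - 6 = -4)
1093958 - L(36, j(-22)) = 1093958 - 1/(36 - 4) = 1093958 - 1/32 = 35006655/32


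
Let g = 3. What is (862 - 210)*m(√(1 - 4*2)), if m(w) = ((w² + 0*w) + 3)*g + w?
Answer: -7824 + 652*I*√7 ≈ -7824.0 + 1725.0*I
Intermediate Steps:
m(w) = 9 + w + 3*w² (m(w) = ((w² + 0*w) + 3)*3 + w = ((w² + 0) + 3)*3 + w = (w² + 3)*3 + w = (3 + w²)*3 + w = (9 + 3*w²) + w = 9 + w + 3*w²)
(862 - 210)*m(√(1 - 4*2)) = (862 - 210)*(9 + √(1 - 4*2) + 3*(√(1 - 4*2))²) = 652*(9 + √(1 - 8) + 3*(√(1 - 8))²) = 652*(9 + √(-7) + 3*(√(-7))²) = 652*(9 + I*√7 + 3*(I*√7)²) = 652*(9 + I*√7 + 3*(-7)) = 652*(9 + I*√7 - 21) = 652*(-12 + I*√7) = -7824 + 652*I*√7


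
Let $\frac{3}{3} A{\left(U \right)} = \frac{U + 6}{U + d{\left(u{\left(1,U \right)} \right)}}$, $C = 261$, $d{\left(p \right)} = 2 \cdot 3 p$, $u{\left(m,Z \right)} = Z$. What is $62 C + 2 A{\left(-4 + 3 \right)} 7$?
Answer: $16172$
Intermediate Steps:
$d{\left(p \right)} = 6 p$
$A{\left(U \right)} = \frac{6 + U}{7 U}$ ($A{\left(U \right)} = \frac{U + 6}{U + 6 U} = \frac{6 + U}{7 U}$)
$62 C + 2 A{\left(-4 + 3 \right)} 7 = 62 \cdot 261 + 2 \frac{6 + \left(-4 + 3\right)}{7 \left(-4 + 3\right)} 7 = 16182 + 2 \frac{6 - 1}{7 \left(-1\right)} 7 = 16182 + 2 \cdot \frac{1}{7} \left(-1\right) 5 \cdot 7 = 16182 + 2 \left(- \frac{5}{7}\right) 7 = 16182 - 10 = 16172$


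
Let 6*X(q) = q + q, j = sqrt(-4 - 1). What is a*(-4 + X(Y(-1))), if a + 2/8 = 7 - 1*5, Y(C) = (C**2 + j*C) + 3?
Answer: -14/3 - 7*I*sqrt(5)/12 ≈ -4.6667 - 1.3044*I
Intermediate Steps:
j = I*sqrt(5) (j = sqrt(-5) = I*sqrt(5) ≈ 2.2361*I)
Y(C) = 3 + C**2 + I*C*sqrt(5) (Y(C) = (C**2 + (I*sqrt(5))*C) + 3 = (C**2 + I*C*sqrt(5)) + 3 = 3 + C**2 + I*C*sqrt(5))
a = 7/4 (a = -1/4 + (7 - 1*5) = -1/4 + (7 - 5) = -1/4 + 2 = 7/4 ≈ 1.7500)
X(q) = q/3 (X(q) = (q + q)/6 = (2*q)/6 = q/3)
a*(-4 + X(Y(-1))) = 7*(-4 + (3 + (-1)**2 + I*(-1)*sqrt(5))/3)/4 = 7*(-4 + (3 + 1 - I*sqrt(5))/3)/4 = 7*(-4 + (4 - I*sqrt(5))/3)/4 = 7*(-4 + (4/3 - I*sqrt(5)/3))/4 = 7*(-8/3 - I*sqrt(5)/3)/4 = -14/3 - 7*I*sqrt(5)/12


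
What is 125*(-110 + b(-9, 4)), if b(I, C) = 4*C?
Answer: -11750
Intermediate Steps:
125*(-110 + b(-9, 4)) = 125*(-110 + 4*4) = 125*(-110 + 16) = 125*(-94) = -11750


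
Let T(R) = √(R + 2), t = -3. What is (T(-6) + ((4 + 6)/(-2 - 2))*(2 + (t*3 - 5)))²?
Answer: 896 + 120*I ≈ 896.0 + 120.0*I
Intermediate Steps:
T(R) = √(2 + R)
(T(-6) + ((4 + 6)/(-2 - 2))*(2 + (t*3 - 5)))² = (√(2 - 6) + ((4 + 6)/(-2 - 2))*(2 + (-3*3 - 5)))² = (√(-4) + (10/(-4))*(2 + (-9 - 5)))² = (2*I + (10*(-¼))*(2 - 14))² = (2*I - 5/2*(-12))² = (2*I + 30)² = (30 + 2*I)²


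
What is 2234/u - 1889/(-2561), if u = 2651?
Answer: 10729013/6789211 ≈ 1.5803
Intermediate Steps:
2234/u - 1889/(-2561) = 2234/2651 - 1889/(-2561) = 2234*(1/2651) - 1889*(-1/2561) = 2234/2651 + 1889/2561 = 10729013/6789211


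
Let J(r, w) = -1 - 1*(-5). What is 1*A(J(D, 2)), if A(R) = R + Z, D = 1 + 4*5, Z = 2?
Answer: 6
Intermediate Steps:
D = 21 (D = 1 + 20 = 21)
J(r, w) = 4 (J(r, w) = -1 + 5 = 4)
A(R) = 2 + R (A(R) = R + 2 = 2 + R)
1*A(J(D, 2)) = 1*(2 + 4) = 1*6 = 6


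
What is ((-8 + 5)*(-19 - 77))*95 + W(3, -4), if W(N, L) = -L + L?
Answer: 27360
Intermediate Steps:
W(N, L) = 0
((-8 + 5)*(-19 - 77))*95 + W(3, -4) = ((-8 + 5)*(-19 - 77))*95 + 0 = -3*(-96)*95 + 0 = 288*95 + 0 = 27360 + 0 = 27360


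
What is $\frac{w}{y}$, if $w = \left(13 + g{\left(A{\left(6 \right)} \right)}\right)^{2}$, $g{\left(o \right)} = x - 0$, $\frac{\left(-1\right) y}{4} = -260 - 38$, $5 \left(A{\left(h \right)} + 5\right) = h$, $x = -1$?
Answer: $\frac{18}{149} \approx 0.12081$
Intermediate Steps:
$A{\left(h \right)} = -5 + \frac{h}{5}$
$y = 1192$ ($y = - 4 \left(-260 - 38\right) = \left(-4\right) \left(-298\right) = 1192$)
$g{\left(o \right)} = -1$ ($g{\left(o \right)} = -1 - 0 = -1 + 0 = -1$)
$w = 144$ ($w = \left(13 - 1\right)^{2} = 12^{2} = 144$)
$\frac{w}{y} = \frac{144}{1192} = 144 \cdot \frac{1}{1192} = \frac{18}{149}$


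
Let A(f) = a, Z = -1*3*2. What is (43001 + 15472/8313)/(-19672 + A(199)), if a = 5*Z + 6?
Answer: -357482785/163732848 ≈ -2.1833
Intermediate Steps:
Z = -6 (Z = -3*2 = -6)
a = -24 (a = 5*(-6) + 6 = -30 + 6 = -24)
A(f) = -24
(43001 + 15472/8313)/(-19672 + A(199)) = (43001 + 15472/8313)/(-19672 - 24) = (43001 + 15472*(1/8313))/(-19696) = (43001 + 15472/8313)*(-1/19696) = (357482785/8313)*(-1/19696) = -357482785/163732848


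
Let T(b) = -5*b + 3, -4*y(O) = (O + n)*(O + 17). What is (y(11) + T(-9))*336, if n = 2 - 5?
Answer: -2688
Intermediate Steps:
n = -3
y(O) = -(-3 + O)*(17 + O)/4 (y(O) = -(O - 3)*(O + 17)/4 = -(-3 + O)*(17 + O)/4)
T(b) = 3 - 5*b
(y(11) + T(-9))*336 = ((51/4 - 7/2*11 - ¼*11²) + (3 - 5*(-9)))*336 = ((51/4 - 77/2 - ¼*121) + (3 + 45))*336 = ((51/4 - 77/2 - 121/4) + 48)*336 = (-56 + 48)*336 = -8*336 = -2688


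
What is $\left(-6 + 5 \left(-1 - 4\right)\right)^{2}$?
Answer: $961$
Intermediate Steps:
$\left(-6 + 5 \left(-1 - 4\right)\right)^{2} = \left(-6 + 5 \left(-5\right)\right)^{2} = \left(-6 - 25\right)^{2} = \left(-31\right)^{2} = 961$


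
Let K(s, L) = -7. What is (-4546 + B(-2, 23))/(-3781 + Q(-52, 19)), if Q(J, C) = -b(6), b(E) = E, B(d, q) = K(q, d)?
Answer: 4553/3787 ≈ 1.2023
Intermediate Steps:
B(d, q) = -7
Q(J, C) = -6 (Q(J, C) = -1*6 = -6)
(-4546 + B(-2, 23))/(-3781 + Q(-52, 19)) = (-4546 - 7)/(-3781 - 6) = -4553/(-3787) = -4553*(-1/3787) = 4553/3787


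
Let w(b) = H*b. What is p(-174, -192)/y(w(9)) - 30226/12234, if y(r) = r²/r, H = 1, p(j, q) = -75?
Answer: -66088/6117 ≈ -10.804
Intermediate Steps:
w(b) = b (w(b) = 1*b = b)
y(r) = r
p(-174, -192)/y(w(9)) - 30226/12234 = -75/9 - 30226/12234 = -75*⅑ - 30226*1/12234 = -25/3 - 15113/6117 = -66088/6117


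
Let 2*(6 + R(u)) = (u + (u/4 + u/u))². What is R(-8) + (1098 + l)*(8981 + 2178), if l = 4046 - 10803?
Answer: -126297493/2 ≈ -6.3149e+7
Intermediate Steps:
l = -6757
R(u) = -6 + (1 + 5*u/4)²/2 (R(u) = -6 + (u + (u/4 + u/u))²/2 = -6 + (u + (u*(¼) + 1))²/2 = -6 + (u + (u/4 + 1))²/2 = -6 + (u + (1 + u/4))²/2 = -6 + (1 + 5*u/4)²/2)
R(-8) + (1098 + l)*(8981 + 2178) = (-6 + (4 + 5*(-8))²/32) + (1098 - 6757)*(8981 + 2178) = (-6 + (4 - 40)²/32) - 5659*11159 = (-6 + (1/32)*(-36)²) - 63148781 = (-6 + (1/32)*1296) - 63148781 = (-6 + 81/2) - 63148781 = 69/2 - 63148781 = -126297493/2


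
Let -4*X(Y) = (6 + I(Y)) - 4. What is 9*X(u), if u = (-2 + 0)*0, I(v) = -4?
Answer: 9/2 ≈ 4.5000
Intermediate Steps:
u = 0 (u = -2*0 = 0)
X(Y) = ½ (X(Y) = -((6 - 4) - 4)/4 = -(2 - 4)/4 = -¼*(-2) = ½)
9*X(u) = 9*(½) = 9/2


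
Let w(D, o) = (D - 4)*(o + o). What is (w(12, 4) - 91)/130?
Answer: -27/130 ≈ -0.20769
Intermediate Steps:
w(D, o) = 2*o*(-4 + D) (w(D, o) = (-4 + D)*(2*o) = 2*o*(-4 + D))
(w(12, 4) - 91)/130 = (2*4*(-4 + 12) - 91)/130 = (2*4*8 - 91)*(1/130) = (64 - 91)*(1/130) = -27*1/130 = -27/130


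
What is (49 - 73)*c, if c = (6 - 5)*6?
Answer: -144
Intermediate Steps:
c = 6 (c = 1*6 = 6)
(49 - 73)*c = (49 - 73)*6 = -24*6 = -144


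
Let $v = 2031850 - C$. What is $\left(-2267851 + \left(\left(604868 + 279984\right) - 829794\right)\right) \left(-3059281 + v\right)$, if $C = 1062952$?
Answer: $4625584869719$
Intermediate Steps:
$v = 968898$ ($v = 2031850 - 1062952 = 968898$)
$\left(-2267851 + \left(\left(604868 + 279984\right) - 829794\right)\right) \left(-3059281 + v\right) = \left(-2267851 + \left(\left(604868 + 279984\right) - 829794\right)\right) \left(-3059281 + 968898\right) = \left(-2267851 + \left(884852 - 829794\right)\right) \left(-2090383\right) = \left(-2267851 + 55058\right) \left(-2090383\right) = \left(-2212793\right) \left(-2090383\right) = 4625584869719$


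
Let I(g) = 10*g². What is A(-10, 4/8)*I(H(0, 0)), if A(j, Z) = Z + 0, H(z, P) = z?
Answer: 0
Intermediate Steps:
A(j, Z) = Z
A(-10, 4/8)*I(H(0, 0)) = (4/8)*(10*0²) = (4*(⅛))*(10*0) = (½)*0 = 0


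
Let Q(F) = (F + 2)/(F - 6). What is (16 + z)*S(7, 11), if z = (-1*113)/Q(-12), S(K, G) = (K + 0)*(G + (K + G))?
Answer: -190211/5 ≈ -38042.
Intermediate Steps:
Q(F) = (2 + F)/(-6 + F)
S(K, G) = K*(K + 2*G) (S(K, G) = K*(G + (G + K)) = K*(K + 2*G))
z = -1017/5 (z = (-1*113)/(((2 - 12)/(-6 - 12))) = -113/(-10/(-18)) = -113/((-1/18*(-10))) = -113/5/9 = -113*9/5 = -1017/5 ≈ -203.40)
(16 + z)*S(7, 11) = (16 - 1017/5)*(7*(7 + 2*11)) = -6559*(7 + 22)/5 = -6559*29/5 = -937/5*203 = -190211/5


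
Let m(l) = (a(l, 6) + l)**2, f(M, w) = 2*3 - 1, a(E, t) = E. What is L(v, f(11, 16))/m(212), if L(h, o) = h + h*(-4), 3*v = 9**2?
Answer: -81/179776 ≈ -0.00045056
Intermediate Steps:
f(M, w) = 5 (f(M, w) = 6 - 1 = 5)
v = 27 (v = (1/3)*9**2 = (1/3)*81 = 27)
m(l) = 4*l**2 (m(l) = (l + l)**2 = (2*l)**2 = 4*l**2)
L(h, o) = -3*h (L(h, o) = h - 4*h = -3*h)
L(v, f(11, 16))/m(212) = (-3*27)/((4*212**2)) = -81/(4*44944) = -81/179776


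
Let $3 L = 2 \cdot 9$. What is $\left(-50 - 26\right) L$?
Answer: $-456$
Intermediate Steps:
$L = 6$ ($L = \frac{2 \cdot 9}{3} = \frac{1}{3} \cdot 18 = 6$)
$\left(-50 - 26\right) L = \left(-50 - 26\right) 6 = \left(-76\right) 6 = -456$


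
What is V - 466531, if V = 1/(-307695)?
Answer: -143549256046/307695 ≈ -4.6653e+5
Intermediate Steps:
V = -1/307695 ≈ -3.2500e-6
V - 466531 = -1/307695 - 466531 = -143549256046/307695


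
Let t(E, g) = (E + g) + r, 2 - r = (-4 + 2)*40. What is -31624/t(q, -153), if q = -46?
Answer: 31624/117 ≈ 270.29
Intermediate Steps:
r = 82 (r = 2 - (-4 + 2)*40 = 2 - (-2)*40 = 2 - 1*(-80) = 2 + 80 = 82)
t(E, g) = 82 + E + g (t(E, g) = (E + g) + 82 = 82 + E + g)
-31624/t(q, -153) = -31624/(82 - 46 - 153) = -31624/(-117) = -31624*(-1/117) = 31624/117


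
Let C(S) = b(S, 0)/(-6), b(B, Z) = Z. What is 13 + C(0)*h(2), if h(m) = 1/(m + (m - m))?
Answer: 13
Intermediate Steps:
h(m) = 1/m (h(m) = 1/(m + 0) = 1/m)
C(S) = 0 (C(S) = 0/(-6) = 0*(-1/6) = 0)
13 + C(0)*h(2) = 13 + 0/2 = 13 + 0*(1/2) = 13 + 0 = 13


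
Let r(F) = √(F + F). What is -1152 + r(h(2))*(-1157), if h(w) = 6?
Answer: -1152 - 2314*√3 ≈ -5160.0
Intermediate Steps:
r(F) = √2*√F (r(F) = √(2*F) = √2*√F)
-1152 + r(h(2))*(-1157) = -1152 + (√2*√6)*(-1157) = -1152 + (2*√3)*(-1157) = -1152 - 2314*√3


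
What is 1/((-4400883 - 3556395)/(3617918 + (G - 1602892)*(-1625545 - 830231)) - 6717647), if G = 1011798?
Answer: -725799038431/4875661733122870496 ≈ -1.4886e-7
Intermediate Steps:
1/((-4400883 - 3556395)/(3617918 + (G - 1602892)*(-1625545 - 830231)) - 6717647) = 1/((-4400883 - 3556395)/(3617918 + (1011798 - 1602892)*(-1625545 - 830231)) - 6717647) = 1/(-7957278/(3617918 - 591094*(-2455776)) - 6717647) = 1/(-7957278/(3617918 + 1451594458944) - 6717647) = 1/(-7957278/1451598076862 - 6717647) = 1/(-7957278*1/1451598076862 - 6717647) = 1/(-3978639/725799038431 - 6717647) = 1/(-4875661733122870496/725799038431) = -725799038431/4875661733122870496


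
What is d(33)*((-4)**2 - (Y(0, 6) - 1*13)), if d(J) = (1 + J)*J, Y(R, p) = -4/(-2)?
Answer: 30294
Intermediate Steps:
Y(R, p) = 2 (Y(R, p) = -4*(-1/2) = 2)
d(J) = J*(1 + J)
d(33)*((-4)**2 - (Y(0, 6) - 1*13)) = (33*(1 + 33))*((-4)**2 - (2 - 1*13)) = (33*34)*(16 - (2 - 13)) = 1122*(16 - 1*(-11)) = 1122*(16 + 11) = 1122*27 = 30294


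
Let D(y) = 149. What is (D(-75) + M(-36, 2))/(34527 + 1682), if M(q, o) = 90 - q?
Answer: 275/36209 ≈ 0.0075948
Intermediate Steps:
(D(-75) + M(-36, 2))/(34527 + 1682) = (149 + (90 - 1*(-36)))/(34527 + 1682) = (149 + (90 + 36))/36209 = (149 + 126)*(1/36209) = 275*(1/36209) = 275/36209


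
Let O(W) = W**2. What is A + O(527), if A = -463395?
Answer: -185666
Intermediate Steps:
A + O(527) = -463395 + 527**2 = -463395 + 277729 = -185666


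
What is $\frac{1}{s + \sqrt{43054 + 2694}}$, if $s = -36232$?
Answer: $- \frac{9058}{328178019} - \frac{\sqrt{11437}}{656356038} \approx -2.7764 \cdot 10^{-5}$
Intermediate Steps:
$\frac{1}{s + \sqrt{43054 + 2694}} = \frac{1}{-36232 + \sqrt{43054 + 2694}} = \frac{1}{-36232 + \sqrt{45748}} = \frac{1}{-36232 + 2 \sqrt{11437}}$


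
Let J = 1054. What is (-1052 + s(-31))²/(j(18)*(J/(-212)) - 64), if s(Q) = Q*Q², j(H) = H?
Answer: -50418404397/8135 ≈ -6.1977e+6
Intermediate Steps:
s(Q) = Q³
(-1052 + s(-31))²/(j(18)*(J/(-212)) - 64) = (-1052 + (-31)³)²/(18*(1054/(-212)) - 64) = (-1052 - 29791)²/(18*(1054*(-1/212)) - 64) = (-30843)²/(18*(-527/106) - 64) = 951290649/(-4743/53 - 64) = 951290649/(-8135/53) = 951290649*(-53/8135) = -50418404397/8135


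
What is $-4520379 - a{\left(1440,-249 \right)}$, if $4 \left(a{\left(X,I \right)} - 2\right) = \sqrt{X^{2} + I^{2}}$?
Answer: $-4520381 - \frac{3 \sqrt{237289}}{4} \approx -4.5207 \cdot 10^{6}$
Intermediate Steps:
$a{\left(X,I \right)} = 2 + \frac{\sqrt{I^{2} + X^{2}}}{4}$ ($a{\left(X,I \right)} = 2 + \frac{\sqrt{X^{2} + I^{2}}}{4} = 2 + \frac{\sqrt{I^{2} + X^{2}}}{4}$)
$-4520379 - a{\left(1440,-249 \right)} = -4520379 - \left(2 + \frac{\sqrt{\left(-249\right)^{2} + 1440^{2}}}{4}\right) = -4520379 - \left(2 + \frac{\sqrt{62001 + 2073600}}{4}\right) = -4520379 - \left(2 + \frac{\sqrt{2135601}}{4}\right) = -4520379 - \left(2 + \frac{3 \sqrt{237289}}{4}\right) = -4520381 - \frac{3 \sqrt{237289}}{4}$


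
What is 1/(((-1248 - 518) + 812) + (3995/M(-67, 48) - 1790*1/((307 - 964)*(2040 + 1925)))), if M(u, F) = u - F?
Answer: -11983023/11848075507 ≈ -0.0010114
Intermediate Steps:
1/(((-1248 - 518) + 812) + (3995/M(-67, 48) - 1790*1/((307 - 964)*(2040 + 1925)))) = 1/(((-1248 - 518) + 812) + (3995/(-67 - 1*48) - 1790*1/((307 - 964)*(2040 + 1925)))) = 1/((-1766 + 812) + (3995/(-67 - 48) - 1790/((-657*3965)))) = 1/(-954 + (3995/(-115) - 1790/(-2605005))) = 1/(-954 + (3995*(-1/115) - 1790*(-1/2605005))) = 1/(-954 + (-799/23 + 358/521001)) = 1/(-954 - 416271565/11983023) = 1/(-11848075507/11983023) = -11983023/11848075507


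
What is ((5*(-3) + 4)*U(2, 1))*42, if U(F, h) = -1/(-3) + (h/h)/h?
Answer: -616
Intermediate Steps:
U(F, h) = 1/3 + 1/h (U(F, h) = -1*(-1/3) + 1/h = 1/3 + 1/h)
((5*(-3) + 4)*U(2, 1))*42 = ((5*(-3) + 4)*((1/3)*(3 + 1)/1))*42 = ((-15 + 4)*((1/3)*1*4))*42 = -11*4/3*42 = -44/3*42 = -616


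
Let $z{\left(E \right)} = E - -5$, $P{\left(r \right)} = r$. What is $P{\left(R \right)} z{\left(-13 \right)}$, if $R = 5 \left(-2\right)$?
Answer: $80$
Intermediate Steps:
$R = -10$
$z{\left(E \right)} = 5 + E$ ($z{\left(E \right)} = E + 5 = 5 + E$)
$P{\left(R \right)} z{\left(-13 \right)} = - 10 \left(5 - 13\right) = \left(-10\right) \left(-8\right) = 80$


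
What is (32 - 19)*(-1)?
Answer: -13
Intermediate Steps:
(32 - 19)*(-1) = 13*(-1) = -13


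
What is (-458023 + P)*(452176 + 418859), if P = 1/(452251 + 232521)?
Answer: -24835688379909675/62252 ≈ -3.9895e+11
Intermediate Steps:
P = 1/684772 ≈ 1.4603e-6
(-458023 + P)*(452176 + 418859) = (-458023 + 1/684772)*(452176 + 418859) = -313641325755/684772*871035 = -24835688379909675/62252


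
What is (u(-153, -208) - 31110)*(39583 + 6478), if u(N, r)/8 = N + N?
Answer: -1545715038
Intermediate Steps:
u(N, r) = 16*N (u(N, r) = 8*(N + N) = 8*(2*N) = 16*N)
(u(-153, -208) - 31110)*(39583 + 6478) = (16*(-153) - 31110)*(39583 + 6478) = (-2448 - 31110)*46061 = -33558*46061 = -1545715038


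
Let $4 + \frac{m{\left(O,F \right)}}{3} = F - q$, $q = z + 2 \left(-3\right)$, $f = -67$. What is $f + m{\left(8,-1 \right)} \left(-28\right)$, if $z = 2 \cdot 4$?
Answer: $521$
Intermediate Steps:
$z = 8$
$q = 2$ ($q = 8 + 2 \left(-3\right) = 8 - 6 = 2$)
$m{\left(O,F \right)} = -18 + 3 F$ ($m{\left(O,F \right)} = -12 + 3 \left(F - 2\right) = -12 + 3 \left(-2 + F\right) = -12 + \left(-6 + 3 F\right) = -18 + 3 F$)
$f + m{\left(8,-1 \right)} \left(-28\right) = -67 + \left(-18 + 3 \left(-1\right)\right) \left(-28\right) = -67 + \left(-18 - 3\right) \left(-28\right) = -67 - -588 = -67 + 588 = 521$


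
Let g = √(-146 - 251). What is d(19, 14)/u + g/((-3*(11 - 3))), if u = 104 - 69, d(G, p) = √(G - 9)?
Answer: √10/35 - I*√397/24 ≈ 0.090351 - 0.8302*I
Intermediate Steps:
d(G, p) = √(-9 + G)
g = I*√397 (g = √(-397) = I*√397 ≈ 19.925*I)
u = 35
d(19, 14)/u + g/((-3*(11 - 3))) = √(-9 + 19)/35 + (I*√397)/((-3*(11 - 3))) = √10*(1/35) + (I*√397)/((-3*8)) = √10/35 + (I*√397)/(-24) = √10/35 + (I*√397)*(-1/24) = √10/35 - I*√397/24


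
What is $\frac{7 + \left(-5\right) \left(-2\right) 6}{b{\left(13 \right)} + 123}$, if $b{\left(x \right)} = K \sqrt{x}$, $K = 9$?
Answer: $\frac{2747}{4692} - \frac{67 \sqrt{13}}{1564} \approx 0.43101$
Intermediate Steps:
$b{\left(x \right)} = 9 \sqrt{x}$
$\frac{7 + \left(-5\right) \left(-2\right) 6}{b{\left(13 \right)} + 123} = \frac{7 + \left(-5\right) \left(-2\right) 6}{9 \sqrt{13} + 123} = \frac{7 + 10 \cdot 6}{123 + 9 \sqrt{13}} = \frac{7 + 60}{123 + 9 \sqrt{13}} = \frac{67}{123 + 9 \sqrt{13}}$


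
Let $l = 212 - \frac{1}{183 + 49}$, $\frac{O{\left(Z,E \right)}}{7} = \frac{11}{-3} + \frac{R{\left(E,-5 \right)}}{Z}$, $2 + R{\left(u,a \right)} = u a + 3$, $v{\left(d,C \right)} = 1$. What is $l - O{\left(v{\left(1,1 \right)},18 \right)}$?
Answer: $\frac{599021}{696} \approx 860.66$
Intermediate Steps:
$R{\left(u,a \right)} = 1 + a u$ ($R{\left(u,a \right)} = -2 + \left(u a + 3\right) = -2 + \left(a u + 3\right) = -2 + \left(3 + a u\right) = 1 + a u$)
$O{\left(Z,E \right)} = - \frac{77}{3} + \frac{7 \left(1 - 5 E\right)}{Z}$ ($O{\left(Z,E \right)} = 7 \left(\frac{11}{-3} + \frac{1 - 5 E}{Z}\right) = 7 \left(11 \left(- \frac{1}{3}\right) + \frac{1 - 5 E}{Z}\right) = 7 \left(- \frac{11}{3} + \frac{1 - 5 E}{Z}\right) = - \frac{77}{3} + \frac{7 \left(1 - 5 E\right)}{Z}$)
$l = \frac{49183}{232}$ ($l = 212 - \frac{1}{232} = \frac{49183}{232} \approx 212.0$)
$l - O{\left(v{\left(1,1 \right)},18 \right)} = \frac{49183}{232} - \frac{7 \left(3 - 270 - 11\right)}{3 \cdot 1} = \frac{49183}{232} - \frac{7}{3} \cdot 1 \left(3 - 270 - 11\right) = \frac{49183}{232} - \frac{7}{3} \cdot 1 \left(-278\right) = \frac{49183}{232} - - \frac{1946}{3} = \frac{49183}{232} + \frac{1946}{3} = \frac{599021}{696}$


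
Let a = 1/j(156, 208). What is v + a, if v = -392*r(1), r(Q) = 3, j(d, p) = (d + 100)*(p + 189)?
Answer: -119519231/101632 ≈ -1176.0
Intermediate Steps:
j(d, p) = (100 + d)*(189 + p)
a = 1/101632 (a = 1/(18900 + 100*208 + 189*156 + 156*208) = 1/(18900 + 20800 + 29484 + 32448) = 1/101632 ≈ 9.8394e-6)
v = -1176 (v = -392*3 = -1176)
v + a = -1176 + 1/101632 = -119519231/101632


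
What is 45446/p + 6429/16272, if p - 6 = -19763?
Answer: -204159853/107161968 ≈ -1.9052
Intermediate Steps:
p = -19757 (p = 6 - 19763 = -19757)
45446/p + 6429/16272 = 45446/(-19757) + 6429/16272 = 45446*(-1/19757) + 6429*(1/16272) = -45446/19757 + 2143/5424 = -204159853/107161968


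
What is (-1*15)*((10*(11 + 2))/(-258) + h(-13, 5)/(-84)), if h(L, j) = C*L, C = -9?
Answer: 34255/1204 ≈ 28.451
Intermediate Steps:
h(L, j) = -9*L
(-1*15)*((10*(11 + 2))/(-258) + h(-13, 5)/(-84)) = (-1*15)*((10*(11 + 2))/(-258) - 9*(-13)/(-84)) = -15*((10*13)*(-1/258) + 117*(-1/84)) = -15*(130*(-1/258) - 39/28) = -15*(-65/129 - 39/28) = -15*(-6851/3612) = 34255/1204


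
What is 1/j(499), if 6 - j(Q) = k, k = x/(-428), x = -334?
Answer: 214/1117 ≈ 0.19158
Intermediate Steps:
k = 167/214 (k = -334/(-428) = -334*(-1/428) = 167/214 ≈ 0.78037)
j(Q) = 1117/214 (j(Q) = 6 - 1*167/214 = 6 - 167/214 = 1117/214)
1/j(499) = 1/(1117/214) = 214/1117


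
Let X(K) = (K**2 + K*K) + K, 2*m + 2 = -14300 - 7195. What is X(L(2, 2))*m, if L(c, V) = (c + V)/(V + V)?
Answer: -64491/2 ≈ -32246.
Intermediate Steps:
L(c, V) = (V + c)/(2*V) (L(c, V) = (V + c)/((2*V)) = (V + c)*(1/(2*V)) = (V + c)/(2*V))
m = -21497/2 (m = -1 + (-14300 - 7195)/2 = -1 + (1/2)*(-21495) = -1 - 21495/2 = -21497/2 ≈ -10749.)
X(K) = K + 2*K**2 (X(K) = (K**2 + K**2) + K = 2*K**2 + K = K + 2*K**2)
X(L(2, 2))*m = (((1/2)*(2 + 2)/2)*(1 + 2*((1/2)*(2 + 2)/2)))*(-21497/2) = (((1/2)*(1/2)*4)*(1 + 2*((1/2)*(1/2)*4)))*(-21497/2) = (1*(1 + 2*1))*(-21497/2) = (1*(1 + 2))*(-21497/2) = (1*3)*(-21497/2) = 3*(-21497/2) = -64491/2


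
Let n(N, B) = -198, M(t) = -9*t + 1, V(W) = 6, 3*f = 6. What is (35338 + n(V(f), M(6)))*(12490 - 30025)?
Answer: -616179900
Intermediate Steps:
f = 2 (f = (⅓)*6 = 2)
M(t) = 1 - 9*t
(35338 + n(V(f), M(6)))*(12490 - 30025) = (35338 - 198)*(12490 - 30025) = 35140*(-17535) = -616179900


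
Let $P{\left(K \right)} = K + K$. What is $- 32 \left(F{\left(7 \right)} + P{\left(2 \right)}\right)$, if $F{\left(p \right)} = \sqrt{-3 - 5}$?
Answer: $-128 - 64 i \sqrt{2} \approx -128.0 - 90.51 i$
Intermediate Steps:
$P{\left(K \right)} = 2 K$
$F{\left(p \right)} = 2 i \sqrt{2}$ ($F{\left(p \right)} = \sqrt{-8} = 2 i \sqrt{2}$)
$- 32 \left(F{\left(7 \right)} + P{\left(2 \right)}\right) = - 32 \left(2 i \sqrt{2} + 2 \cdot 2\right) = - 32 \left(2 i \sqrt{2} + 4\right) = - 32 \left(4 + 2 i \sqrt{2}\right) = -128 - 64 i \sqrt{2}$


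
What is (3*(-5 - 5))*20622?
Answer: -618660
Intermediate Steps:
(3*(-5 - 5))*20622 = (3*(-10))*20622 = -30*20622 = -618660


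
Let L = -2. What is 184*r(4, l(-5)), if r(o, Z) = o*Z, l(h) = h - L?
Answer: -2208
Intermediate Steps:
l(h) = 2 + h (l(h) = h - 1*(-2) = h + 2 = 2 + h)
r(o, Z) = Z*o
184*r(4, l(-5)) = 184*((2 - 5)*4) = 184*(-3*4) = 184*(-12) = -2208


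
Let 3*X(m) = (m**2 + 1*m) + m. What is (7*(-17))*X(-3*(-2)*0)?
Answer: 0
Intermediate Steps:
X(m) = m**2/3 + 2*m/3 (X(m) = ((m**2 + 1*m) + m)/3 = ((m**2 + m) + m)/3 = ((m + m**2) + m)/3 = (m**2 + 2*m)/3 = m**2/3 + 2*m/3)
(7*(-17))*X(-3*(-2)*0) = (7*(-17))*((-3*(-2)*0)*(2 - 3*(-2)*0)/3) = -119*6*0*(2 + 6*0)/3 = -119*0*(2 + 0)/3 = -119*0*2/3 = -119*0 = 0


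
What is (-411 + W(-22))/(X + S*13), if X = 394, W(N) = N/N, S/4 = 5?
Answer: -205/327 ≈ -0.62691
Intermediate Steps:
S = 20 (S = 4*5 = 20)
W(N) = 1
(-411 + W(-22))/(X + S*13) = (-411 + 1)/(394 + 20*13) = -410/(394 + 260) = -410/654 = -410*1/654 = -205/327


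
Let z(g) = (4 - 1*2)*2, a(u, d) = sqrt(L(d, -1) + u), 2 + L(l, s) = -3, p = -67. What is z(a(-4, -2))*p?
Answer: -268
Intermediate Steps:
L(l, s) = -5 (L(l, s) = -2 - 3 = -5)
a(u, d) = sqrt(-5 + u)
z(g) = 4 (z(g) = (4 - 2)*2 = 2*2 = 4)
z(a(-4, -2))*p = 4*(-67) = -268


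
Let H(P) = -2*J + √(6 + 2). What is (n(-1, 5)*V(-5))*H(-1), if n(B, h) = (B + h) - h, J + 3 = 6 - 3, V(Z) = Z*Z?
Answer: -50*√2 ≈ -70.711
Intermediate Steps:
V(Z) = Z²
J = 0 (J = -3 + (6 - 3) = -3 + 3 = 0)
H(P) = 2*√2 (H(P) = -2*0 + √(6 + 2) = 0 + √8 = 0 + 2*√2 = 2*√2)
n(B, h) = B
(n(-1, 5)*V(-5))*H(-1) = (-1*(-5)²)*(2*√2) = (-1*25)*(2*√2) = -50*√2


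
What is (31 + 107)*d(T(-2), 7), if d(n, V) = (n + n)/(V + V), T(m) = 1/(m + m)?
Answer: -69/14 ≈ -4.9286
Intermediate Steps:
T(m) = 1/(2*m)
d(n, V) = n/V (d(n, V) = (2*n)/((2*V)) = (2*n)*(1/(2*V)) = n/V)
(31 + 107)*d(T(-2), 7) = (31 + 107)*(((½)/(-2))/7) = 138*(((½)*(-½))*(⅐)) = 138*(-¼*⅐) = 138*(-1/28) = -69/14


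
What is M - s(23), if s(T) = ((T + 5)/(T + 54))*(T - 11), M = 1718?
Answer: 18850/11 ≈ 1713.6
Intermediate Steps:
s(T) = (-11 + T)*(5 + T)/(54 + T) (s(T) = ((5 + T)/(54 + T))*(-11 + T) = (-11 + T)*(5 + T)/(54 + T))
M - s(23) = 1718 - (-55 + 23**2 - 6*23)/(54 + 23) = 1718 - (-55 + 529 - 138)/77 = 1718 - 336/77 = 1718 - 1*48/11 = 1718 - 48/11 = 18850/11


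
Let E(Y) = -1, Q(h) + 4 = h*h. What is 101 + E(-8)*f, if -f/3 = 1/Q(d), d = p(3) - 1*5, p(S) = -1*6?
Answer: 3940/39 ≈ 101.03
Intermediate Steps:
p(S) = -6
d = -11 (d = -6 - 1*5 = -6 - 5 = -11)
Q(h) = -4 + h² (Q(h) = -4 + h*h = -4 + h²)
f = -1/39 (f = -3/(-4 + (-11)²) = -3/(-4 + 121) = -3/117 = -3*1/117 = -1/39 ≈ -0.025641)
101 + E(-8)*f = 101 - 1*(-1/39) = 101 + 1/39 = 3940/39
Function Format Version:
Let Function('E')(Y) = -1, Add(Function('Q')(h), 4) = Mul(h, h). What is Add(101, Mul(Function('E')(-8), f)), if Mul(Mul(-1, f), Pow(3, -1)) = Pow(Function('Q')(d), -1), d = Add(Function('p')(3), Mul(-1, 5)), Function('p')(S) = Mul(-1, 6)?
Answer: Rational(3940, 39) ≈ 101.03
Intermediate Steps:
Function('p')(S) = -6
d = -11 (d = Add(-6, Mul(-1, 5)) = Add(-6, -5) = -11)
Function('Q')(h) = Add(-4, Pow(h, 2)) (Function('Q')(h) = Add(-4, Mul(h, h)) = Add(-4, Pow(h, 2)))
f = Rational(-1, 39) (f = Mul(-3, Pow(Add(-4, Pow(-11, 2)), -1)) = Mul(-3, Pow(Add(-4, 121), -1)) = Mul(-3, Pow(117, -1)) = Mul(-3, Rational(1, 117)) = Rational(-1, 39) ≈ -0.025641)
Add(101, Mul(Function('E')(-8), f)) = Add(101, Mul(-1, Rational(-1, 39))) = Add(101, Rational(1, 39)) = Rational(3940, 39)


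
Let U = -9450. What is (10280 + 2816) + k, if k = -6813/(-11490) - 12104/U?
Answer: 47405789527/3619350 ≈ 13098.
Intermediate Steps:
k = 6781927/3619350 (k = -6813/(-11490) - 12104/(-9450) = -6813*(-1/11490) - 12104*(-1/9450) = 2271/3830 + 6052/4725 = 6781927/3619350 ≈ 1.8738)
(10280 + 2816) + k = (10280 + 2816) + 6781927/3619350 = 13096 + 6781927/3619350 = 47405789527/3619350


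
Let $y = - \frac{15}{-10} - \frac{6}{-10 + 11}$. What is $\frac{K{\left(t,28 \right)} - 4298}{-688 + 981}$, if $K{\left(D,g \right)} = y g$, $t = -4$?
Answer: $- \frac{4424}{293} \approx -15.099$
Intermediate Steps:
$y = - \frac{9}{2}$ ($y = \left(-15\right) \left(- \frac{1}{10}\right) - \frac{6}{1} = \frac{3}{2} - 6 = - \frac{9}{2} \approx -4.5$)
$K{\left(D,g \right)} = - \frac{9 g}{2}$
$\frac{K{\left(t,28 \right)} - 4298}{-688 + 981} = \frac{\left(- \frac{9}{2}\right) 28 - 4298}{-688 + 981} = \frac{-126 - 4298}{293} = \left(-4424\right) \frac{1}{293} = - \frac{4424}{293}$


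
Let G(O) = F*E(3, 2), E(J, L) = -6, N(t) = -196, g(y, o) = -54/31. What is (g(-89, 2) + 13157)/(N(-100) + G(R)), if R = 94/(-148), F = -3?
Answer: -407813/5518 ≈ -73.906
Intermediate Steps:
g(y, o) = -54/31 (g(y, o) = -54*1/31 = -54/31)
R = -47/74 (R = 94*(-1/148) = -47/74 ≈ -0.63513)
G(O) = 18 (G(O) = -3*(-6) = 18)
(g(-89, 2) + 13157)/(N(-100) + G(R)) = (-54/31 + 13157)/(-196 + 18) = (407813/31)/(-178) = (407813/31)*(-1/178) = -407813/5518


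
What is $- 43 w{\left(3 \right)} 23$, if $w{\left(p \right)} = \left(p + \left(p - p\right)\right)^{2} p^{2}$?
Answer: $-80109$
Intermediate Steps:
$w{\left(p \right)} = p^{4}$ ($w{\left(p \right)} = \left(p + 0\right)^{2} p^{2} = p^{2} p^{2} = p^{4}$)
$- 43 w{\left(3 \right)} 23 = - 43 \cdot 3^{4} \cdot 23 = \left(-43\right) 81 \cdot 23 = \left(-3483\right) 23 = -80109$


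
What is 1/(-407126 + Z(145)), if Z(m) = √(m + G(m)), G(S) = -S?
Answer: -1/407126 ≈ -2.4562e-6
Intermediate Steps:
Z(m) = 0 (Z(m) = √(m - m) = √0 = 0)
1/(-407126 + Z(145)) = 1/(-407126 + 0) = 1/(-407126) = -1/407126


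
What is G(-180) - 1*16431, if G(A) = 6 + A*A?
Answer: 15975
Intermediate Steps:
G(A) = 6 + A**2
G(-180) - 1*16431 = (6 + (-180)**2) - 1*16431 = (6 + 32400) - 16431 = 32406 - 16431 = 15975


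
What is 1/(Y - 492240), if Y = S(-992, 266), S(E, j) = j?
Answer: -1/491974 ≈ -2.0326e-6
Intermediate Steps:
Y = 266
1/(Y - 492240) = 1/(266 - 492240) = 1/(-491974) = -1/491974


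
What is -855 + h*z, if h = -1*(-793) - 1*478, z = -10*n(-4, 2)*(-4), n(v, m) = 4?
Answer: 49545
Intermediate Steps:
z = 160 (z = -10*4*(-4) = -40*(-4) = 160)
h = 315 (h = 793 - 478 = 315)
-855 + h*z = -855 + 315*160 = -855 + 50400 = 49545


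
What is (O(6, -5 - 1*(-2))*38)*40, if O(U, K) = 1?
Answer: 1520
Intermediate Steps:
(O(6, -5 - 1*(-2))*38)*40 = (1*38)*40 = 38*40 = 1520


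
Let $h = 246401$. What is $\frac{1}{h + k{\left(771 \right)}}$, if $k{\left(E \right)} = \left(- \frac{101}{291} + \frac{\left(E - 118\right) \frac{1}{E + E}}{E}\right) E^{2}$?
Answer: $\frac{194}{7839441} \approx 2.4747 \cdot 10^{-5}$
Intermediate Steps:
$k{\left(E \right)} = E^{2} \left(- \frac{101}{291} + \frac{-118 + E}{2 E^{2}}\right)$ ($k{\left(E \right)} = \left(\left(-101\right) \frac{1}{291} + \frac{\left(-118 + E\right) \frac{1}{2 E}}{E}\right) E^{2} = \left(- \frac{101}{291} + \frac{\left(-118 + E\right) \frac{1}{2 E}}{E}\right) E^{2} = \left(- \frac{101}{291} + \frac{\frac{1}{2} \frac{1}{E} \left(-118 + E\right)}{E}\right) E^{2} = \left(- \frac{101}{291} + \frac{-118 + E}{2 E^{2}}\right) E^{2} = E^{2} \left(- \frac{101}{291} + \frac{-118 + E}{2 E^{2}}\right)$)
$\frac{1}{h + k{\left(771 \right)}} = \frac{1}{246401 - \left(- \frac{653}{2} + \frac{20012847}{97}\right)} = \frac{1}{246401 - \frac{39962353}{194}} = \frac{1}{\frac{7839441}{194}} = \frac{194}{7839441}$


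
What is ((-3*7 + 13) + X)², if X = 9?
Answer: 1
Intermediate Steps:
((-3*7 + 13) + X)² = ((-3*7 + 13) + 9)² = ((-21 + 13) + 9)² = (-8 + 9)² = 1² = 1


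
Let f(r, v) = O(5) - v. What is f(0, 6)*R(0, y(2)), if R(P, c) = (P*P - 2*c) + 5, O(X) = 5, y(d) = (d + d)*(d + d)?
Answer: 27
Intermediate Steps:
y(d) = 4*d² (y(d) = (2*d)*(2*d) = 4*d²)
R(P, c) = 5 + P² - 2*c (R(P, c) = (P² - 2*c) + 5 = 5 + P² - 2*c)
f(r, v) = 5 - v
f(0, 6)*R(0, y(2)) = (5 - 1*6)*(5 + 0² - 8*2²) = (5 - 6)*(5 + 0 - 8*4) = -(5 + 0 - 2*16) = -(5 + 0 - 32) = -1*(-27) = 27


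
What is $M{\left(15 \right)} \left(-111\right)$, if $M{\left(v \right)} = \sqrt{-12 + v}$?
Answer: $- 111 \sqrt{3} \approx -192.26$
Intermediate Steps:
$M{\left(15 \right)} \left(-111\right) = \sqrt{-12 + 15} \left(-111\right) = \sqrt{3} \left(-111\right) = - 111 \sqrt{3}$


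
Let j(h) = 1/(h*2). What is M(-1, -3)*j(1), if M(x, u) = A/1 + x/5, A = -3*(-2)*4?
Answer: 119/10 ≈ 11.900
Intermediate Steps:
A = 24 (A = 6*4 = 24)
M(x, u) = 24 + x/5 (M(x, u) = 24/1 + x/5 = 24*1 + x*(⅕) = 24 + x/5)
j(h) = 1/(2*h)
M(-1, -3)*j(1) = (24 + (⅕)*(-1))*((½)/1) = (24 - ⅕)*((½)*1) = (119/5)*(½) = 119/10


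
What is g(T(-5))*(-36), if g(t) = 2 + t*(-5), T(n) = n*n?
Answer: 4428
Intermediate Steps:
T(n) = n²
g(t) = 2 - 5*t
g(T(-5))*(-36) = (2 - 5*(-5)²)*(-36) = (2 - 5*25)*(-36) = (2 - 125)*(-36) = -123*(-36) = 4428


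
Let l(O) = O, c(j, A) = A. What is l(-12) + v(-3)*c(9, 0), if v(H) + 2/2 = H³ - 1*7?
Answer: -12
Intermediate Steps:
v(H) = -8 + H³ (v(H) = -1 + (H³ - 1*7) = -1 + (H³ - 7) = -1 + (-7 + H³) = -8 + H³)
l(-12) + v(-3)*c(9, 0) = -12 + (-8 + (-3)³)*0 = -12 + (-8 - 27)*0 = -12 - 35*0 = -12 + 0 = -12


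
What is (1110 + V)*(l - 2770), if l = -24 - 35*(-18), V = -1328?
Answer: 471752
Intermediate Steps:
l = 606 (l = -24 + 630 = 606)
(1110 + V)*(l - 2770) = (1110 - 1328)*(606 - 2770) = -218*(-2164) = 471752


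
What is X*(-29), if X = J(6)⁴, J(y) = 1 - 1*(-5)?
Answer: -37584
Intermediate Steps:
J(y) = 6 (J(y) = 1 + 5 = 6)
X = 1296 (X = 6⁴ = 1296)
X*(-29) = 1296*(-29) = -37584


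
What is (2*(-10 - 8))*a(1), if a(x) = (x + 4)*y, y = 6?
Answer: -1080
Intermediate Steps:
a(x) = 24 + 6*x (a(x) = (x + 4)*6 = (4 + x)*6 = 24 + 6*x)
(2*(-10 - 8))*a(1) = (2*(-10 - 8))*(24 + 6*1) = (2*(-18))*(24 + 6) = -36*30 = -1080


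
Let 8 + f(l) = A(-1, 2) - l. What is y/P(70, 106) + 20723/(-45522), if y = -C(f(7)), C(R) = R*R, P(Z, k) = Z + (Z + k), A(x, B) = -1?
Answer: -2791915/1866402 ≈ -1.4959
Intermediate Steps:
P(Z, k) = k + 2*Z
f(l) = -9 - l (f(l) = -8 + (-1 - l) = -9 - l)
C(R) = R²
y = -256 (y = -(-9 - 1*7)² = -(-9 - 7)² = -1*(-16)² = -1*256 = -256)
y/P(70, 106) + 20723/(-45522) = -256/(106 + 2*70) + 20723/(-45522) = -256/(106 + 140) + 20723*(-1/45522) = -256/246 - 20723/45522 = -256*1/246 - 20723/45522 = -128/123 - 20723/45522 = -2791915/1866402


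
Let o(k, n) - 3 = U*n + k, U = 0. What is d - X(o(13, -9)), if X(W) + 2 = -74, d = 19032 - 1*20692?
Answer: -1584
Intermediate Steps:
o(k, n) = 3 + k (o(k, n) = 3 + (0*n + k) = 3 + (0 + k) = 3 + k)
d = -1660 (d = 19032 - 20692 = -1660)
X(W) = -76 (X(W) = -2 - 74 = -76)
d - X(o(13, -9)) = -1660 - 1*(-76) = -1660 + 76 = -1584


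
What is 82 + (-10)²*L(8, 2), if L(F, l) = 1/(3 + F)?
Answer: 1002/11 ≈ 91.091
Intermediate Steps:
82 + (-10)²*L(8, 2) = 82 + (-10)²/(3 + 8) = 82 + 100/11 = 1002/11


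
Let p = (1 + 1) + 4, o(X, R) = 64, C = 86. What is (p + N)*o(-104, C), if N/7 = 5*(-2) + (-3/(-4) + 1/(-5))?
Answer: -19248/5 ≈ -3849.6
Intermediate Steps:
N = -1323/20 (N = 7*(5*(-2) + (-3/(-4) + 1/(-5))) = 7*(-10 + (-3*(-1/4) + 1*(-1/5))) = 7*(-10 + (3/4 - 1/5)) = 7*(-10 + 11/20) = 7*(-189/20) = -1323/20 ≈ -66.150)
p = 6 (p = 2 + 4 = 6)
(p + N)*o(-104, C) = (6 - 1323/20)*64 = -1203/20*64 = -19248/5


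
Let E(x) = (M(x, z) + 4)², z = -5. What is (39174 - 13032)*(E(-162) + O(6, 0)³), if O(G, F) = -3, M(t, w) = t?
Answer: 651903054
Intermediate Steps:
E(x) = (4 + x)² (E(x) = (x + 4)² = (4 + x)²)
(39174 - 13032)*(E(-162) + O(6, 0)³) = (39174 - 13032)*((4 - 162)² + (-3)³) = 26142*((-158)² - 27) = 26142*(24964 - 27) = 26142*24937 = 651903054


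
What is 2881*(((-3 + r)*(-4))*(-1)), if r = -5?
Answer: -92192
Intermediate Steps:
2881*(((-3 + r)*(-4))*(-1)) = 2881*(((-3 - 5)*(-4))*(-1)) = 2881*(-8*(-4)*(-1)) = 2881*(32*(-1)) = 2881*(-32) = -92192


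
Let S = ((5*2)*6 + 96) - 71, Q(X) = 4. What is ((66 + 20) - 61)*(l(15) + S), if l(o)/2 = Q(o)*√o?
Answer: 2125 + 200*√15 ≈ 2899.6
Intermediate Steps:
S = 85 (S = (10*6 + 96) - 71 = (60 + 96) - 71 = 156 - 71 = 85)
l(o) = 8*√o (l(o) = 2*(4*√o) = 8*√o)
((66 + 20) - 61)*(l(15) + S) = ((66 + 20) - 61)*(8*√15 + 85) = (86 - 61)*(85 + 8*√15) = 25*(85 + 8*√15) = 2125 + 200*√15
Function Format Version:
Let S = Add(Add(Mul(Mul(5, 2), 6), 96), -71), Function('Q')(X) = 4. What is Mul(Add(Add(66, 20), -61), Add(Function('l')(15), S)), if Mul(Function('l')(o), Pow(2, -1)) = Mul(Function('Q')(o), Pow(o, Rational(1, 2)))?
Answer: Add(2125, Mul(200, Pow(15, Rational(1, 2)))) ≈ 2899.6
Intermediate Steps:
S = 85 (S = Add(Add(Mul(10, 6), 96), -71) = Add(Add(60, 96), -71) = Add(156, -71) = 85)
Function('l')(o) = Mul(8, Pow(o, Rational(1, 2))) (Function('l')(o) = Mul(2, Mul(4, Pow(o, Rational(1, 2)))) = Mul(8, Pow(o, Rational(1, 2))))
Mul(Add(Add(66, 20), -61), Add(Function('l')(15), S)) = Mul(Add(Add(66, 20), -61), Add(Mul(8, Pow(15, Rational(1, 2))), 85)) = Mul(Add(86, -61), Add(85, Mul(8, Pow(15, Rational(1, 2))))) = Mul(25, Add(85, Mul(8, Pow(15, Rational(1, 2))))) = Add(2125, Mul(200, Pow(15, Rational(1, 2))))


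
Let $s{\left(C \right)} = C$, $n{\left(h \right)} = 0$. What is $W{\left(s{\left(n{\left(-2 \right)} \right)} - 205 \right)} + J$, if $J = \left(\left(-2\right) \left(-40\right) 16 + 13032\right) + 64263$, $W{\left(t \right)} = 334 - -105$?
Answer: $79014$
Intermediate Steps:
$W{\left(t \right)} = 439$ ($W{\left(t \right)} = 334 + 105 = 439$)
$J = 78575$ ($J = \left(80 \cdot 16 + 13032\right) + 64263 = \left(1280 + 13032\right) + 64263 = 14312 + 64263 = 78575$)
$W{\left(s{\left(n{\left(-2 \right)} \right)} - 205 \right)} + J = 439 + 78575 = 79014$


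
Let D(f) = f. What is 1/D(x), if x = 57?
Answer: 1/57 ≈ 0.017544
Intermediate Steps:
1/D(x) = 1/57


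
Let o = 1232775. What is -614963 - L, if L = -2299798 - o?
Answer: 2917610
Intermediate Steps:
L = -3532573 (L = -2299798 - 1*1232775 = -2299798 - 1232775 = -3532573)
-614963 - L = -614963 - 1*(-3532573) = -614963 + 3532573 = 2917610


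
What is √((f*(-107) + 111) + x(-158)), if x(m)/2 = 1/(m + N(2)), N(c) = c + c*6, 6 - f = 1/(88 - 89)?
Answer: I*√91874/12 ≈ 25.259*I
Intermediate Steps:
f = 7 (f = 6 - 1/(88 - 89) = 6 - 1/(-1) = 6 - 1*(-1) = 6 + 1 = 7)
N(c) = 7*c (N(c) = c + 6*c = 7*c)
x(m) = 2/(14 + m) (x(m) = 2/(m + 7*2) = 2/(m + 14) = 2/(14 + m))
√((f*(-107) + 111) + x(-158)) = √((7*(-107) + 111) + 2/(14 - 158)) = √((-749 + 111) + 2/(-144)) = √(-638 + 2*(-1/144)) = √(-638 - 1/72) = √(-45937/72) = I*√91874/12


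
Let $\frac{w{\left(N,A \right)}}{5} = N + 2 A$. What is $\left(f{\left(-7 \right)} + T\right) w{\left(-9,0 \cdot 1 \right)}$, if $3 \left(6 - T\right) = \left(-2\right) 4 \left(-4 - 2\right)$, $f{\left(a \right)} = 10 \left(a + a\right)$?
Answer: $6750$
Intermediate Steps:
$f{\left(a \right)} = 20 a$ ($f{\left(a \right)} = 10 \cdot 2 a = 20 a$)
$w{\left(N,A \right)} = 5 N + 10 A$ ($w{\left(N,A \right)} = 5 \left(N + 2 A\right) = 5 N + 10 A$)
$T = -10$ ($T = 6 - \frac{\left(-2\right) 4 \left(-4 - 2\right)}{3} = 6 - \frac{\left(-8\right) \left(-4 - 2\right)}{3} = 6 - \frac{\left(-8\right) \left(-6\right)}{3} = 6 - 16 = -10$)
$\left(f{\left(-7 \right)} + T\right) w{\left(-9,0 \cdot 1 \right)} = \left(20 \left(-7\right) - 10\right) \left(5 \left(-9\right) + 10 \cdot 0 \cdot 1\right) = \left(-140 - 10\right) \left(-45 + 10 \cdot 0\right) = - 150 \left(-45 + 0\right) = \left(-150\right) \left(-45\right) = 6750$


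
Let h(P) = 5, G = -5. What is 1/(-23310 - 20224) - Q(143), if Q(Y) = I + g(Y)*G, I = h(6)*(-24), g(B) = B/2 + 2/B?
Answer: 1486522776/3112681 ≈ 477.57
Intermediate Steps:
g(B) = B/2 + 2/B (g(B) = B*(1/2) + 2/B = B/2 + 2/B)
I = -120 (I = 5*(-24) = -120)
Q(Y) = -120 - 10/Y - 5*Y/2 (Q(Y) = -120 + (Y/2 + 2/Y)*(-5) = -120 + (-10/Y - 5*Y/2) = -120 - 10/Y - 5*Y/2)
1/(-23310 - 20224) - Q(143) = 1/(-23310 - 20224) - (-120 - 10/143 - 5/2*143) = 1/(-43534) - (-120 - 10*1/143 - 715/2) = -1/43534 - (-120 - 10/143 - 715/2) = -1/43534 - 1*(-136585/286) = -1/43534 + 136585/286 = 1486522776/3112681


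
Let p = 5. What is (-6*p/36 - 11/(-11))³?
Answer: 1/216 ≈ 0.0046296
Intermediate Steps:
(-6*p/36 - 11/(-11))³ = (-6*5/36 - 11/(-11))³ = (-30*1/36 - 11*(-1/11))³ = (-⅚ + 1)³ = (⅙)³ = 1/216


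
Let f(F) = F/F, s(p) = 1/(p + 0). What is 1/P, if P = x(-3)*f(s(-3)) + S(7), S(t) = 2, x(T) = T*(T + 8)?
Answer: -1/13 ≈ -0.076923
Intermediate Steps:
x(T) = T*(8 + T)
s(p) = 1/p
f(F) = 1
P = -13 (P = -3*(8 - 3)*1 + 2 = -3*5*1 + 2 = -15*1 + 2 = -15 + 2 = -13)
1/P = 1/(-13) = -1/13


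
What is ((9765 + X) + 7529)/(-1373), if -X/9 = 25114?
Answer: 208732/1373 ≈ 152.03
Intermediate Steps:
X = -226026 (X = -9*25114 = -226026)
((9765 + X) + 7529)/(-1373) = ((9765 - 226026) + 7529)/(-1373) = (-216261 + 7529)*(-1/1373) = -208732*(-1/1373) = 208732/1373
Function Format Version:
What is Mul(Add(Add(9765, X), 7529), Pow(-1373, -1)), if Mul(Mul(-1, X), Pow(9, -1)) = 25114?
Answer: Rational(208732, 1373) ≈ 152.03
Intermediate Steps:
X = -226026 (X = Mul(-9, 25114) = -226026)
Mul(Add(Add(9765, X), 7529), Pow(-1373, -1)) = Mul(Add(Add(9765, -226026), 7529), Pow(-1373, -1)) = Mul(Add(-216261, 7529), Rational(-1, 1373)) = Mul(-208732, Rational(-1, 1373)) = Rational(208732, 1373)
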